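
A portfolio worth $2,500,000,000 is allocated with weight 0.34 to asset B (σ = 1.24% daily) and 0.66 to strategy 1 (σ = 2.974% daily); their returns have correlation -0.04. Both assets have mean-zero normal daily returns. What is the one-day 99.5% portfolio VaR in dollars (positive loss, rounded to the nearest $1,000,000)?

$128,000,000

σ_p² = 0.34²·1.24² + 0.66²·2.974² + 2·-0.04·0.34·0.66·1.24·2.974 = 3.9643 (%²).
σ_p = √3.9643 = 1.991%.
At 99.5%, z = 2.576.
VaR = 2.576 × 1.991% = 5.129%; on $2,500,000,000 that is $128,225,000.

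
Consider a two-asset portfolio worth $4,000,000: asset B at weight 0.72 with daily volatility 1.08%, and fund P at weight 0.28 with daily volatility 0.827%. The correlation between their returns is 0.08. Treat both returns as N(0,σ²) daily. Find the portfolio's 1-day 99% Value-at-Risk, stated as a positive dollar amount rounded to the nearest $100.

σ_p² = 0.72²·1.08² + 0.28²·0.827² + 2·0.08·0.72·0.28·1.08·0.827 = 0.6871 (%²).
σ_p = √0.6871 = 0.829%.
At 99%, z = 2.326.
VaR = 2.326 × 0.829% = 1.928%; on $4,000,000 that is $77,120.

$77,100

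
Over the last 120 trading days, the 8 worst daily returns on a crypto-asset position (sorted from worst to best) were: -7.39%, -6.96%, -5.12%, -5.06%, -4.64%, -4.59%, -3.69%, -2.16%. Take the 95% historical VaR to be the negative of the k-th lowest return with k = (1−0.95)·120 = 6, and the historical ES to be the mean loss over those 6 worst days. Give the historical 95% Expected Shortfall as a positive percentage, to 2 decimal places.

5.63%

The 6 worst returns sum to -33.76%.
ES = −(-33.76%) / 6 = 5.6266…% ≈ 5.63%.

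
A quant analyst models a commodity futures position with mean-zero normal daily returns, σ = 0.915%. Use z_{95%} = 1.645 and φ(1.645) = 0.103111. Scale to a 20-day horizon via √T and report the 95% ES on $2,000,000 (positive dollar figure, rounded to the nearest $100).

σ_{20d} = 0.915% × √20 = 4.092%.
ES multiplier = φ(z)/(1−α) = 0.103111/0.05 = 2.062.
ES = 4.092% × 2.062 = 8.438%; on $2,000,000: $168,760.

$168,800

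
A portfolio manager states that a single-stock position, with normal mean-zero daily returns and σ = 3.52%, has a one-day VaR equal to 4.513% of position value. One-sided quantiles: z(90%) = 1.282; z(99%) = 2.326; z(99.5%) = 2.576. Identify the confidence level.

Implied z = VaR/σ = 4.513 / 3.52 = 1.282.
This matches z(90%) = 1.282.

90%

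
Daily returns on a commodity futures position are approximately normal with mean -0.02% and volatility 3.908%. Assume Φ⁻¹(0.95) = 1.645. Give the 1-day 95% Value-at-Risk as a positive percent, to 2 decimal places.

VaR = −μ + z·σ = −(-0.02%) + 1.645 × 3.908% = 6.449%.

6.45%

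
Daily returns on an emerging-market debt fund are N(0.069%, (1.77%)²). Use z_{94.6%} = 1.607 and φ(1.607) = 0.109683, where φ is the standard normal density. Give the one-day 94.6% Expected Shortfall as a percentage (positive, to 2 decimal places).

3.53%

Tail multiplier: φ(z)/(1−α) = 0.109683 / 0.054 = 2.031.
ES = −(0.069%) + 1.77% × 2.031 = 3.526%.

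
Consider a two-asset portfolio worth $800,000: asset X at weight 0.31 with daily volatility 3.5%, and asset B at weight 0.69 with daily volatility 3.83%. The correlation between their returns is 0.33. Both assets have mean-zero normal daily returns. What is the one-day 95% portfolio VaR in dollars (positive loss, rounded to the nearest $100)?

$41,700

σ_p² = 0.31²·3.5² + 0.69²·3.83² + 2·0.33·0.31·0.69·3.5·3.83 = 10.0535 (%²).
σ_p = √10.0535 = 3.171%.
At 95%, z = 1.645.
VaR = 1.645 × 3.171% = 5.216%; on $800,000 that is $41,728.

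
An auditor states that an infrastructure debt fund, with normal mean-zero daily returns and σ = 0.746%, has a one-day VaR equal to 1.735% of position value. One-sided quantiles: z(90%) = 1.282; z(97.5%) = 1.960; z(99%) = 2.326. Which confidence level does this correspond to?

Implied z = VaR/σ = 1.735 / 0.746 = 2.326.
This matches z(99%) = 2.326.

99%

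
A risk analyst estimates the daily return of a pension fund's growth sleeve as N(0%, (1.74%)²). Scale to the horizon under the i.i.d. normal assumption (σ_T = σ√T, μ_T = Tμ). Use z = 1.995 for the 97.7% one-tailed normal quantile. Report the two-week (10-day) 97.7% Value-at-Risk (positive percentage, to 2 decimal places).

10.98%

σ_{10d} = 1.74% × √10 = 5.502%.
VaR = 1.995 × 5.502% = 10.976%.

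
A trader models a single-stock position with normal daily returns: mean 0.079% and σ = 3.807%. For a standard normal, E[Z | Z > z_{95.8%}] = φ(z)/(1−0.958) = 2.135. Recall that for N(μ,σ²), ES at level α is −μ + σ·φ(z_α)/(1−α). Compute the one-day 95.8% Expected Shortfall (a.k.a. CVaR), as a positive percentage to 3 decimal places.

8.049%

ES = −(0.079%) + 3.807% × 2.135 = 8.049%.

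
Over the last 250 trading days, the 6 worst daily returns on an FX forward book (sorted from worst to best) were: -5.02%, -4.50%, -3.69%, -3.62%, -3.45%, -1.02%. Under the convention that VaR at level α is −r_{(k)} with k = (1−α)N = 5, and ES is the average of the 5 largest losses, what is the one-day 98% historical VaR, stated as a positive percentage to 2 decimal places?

3.45%

k = 5; the 5th lowest return is -3.45%, so VaR = 3.45%.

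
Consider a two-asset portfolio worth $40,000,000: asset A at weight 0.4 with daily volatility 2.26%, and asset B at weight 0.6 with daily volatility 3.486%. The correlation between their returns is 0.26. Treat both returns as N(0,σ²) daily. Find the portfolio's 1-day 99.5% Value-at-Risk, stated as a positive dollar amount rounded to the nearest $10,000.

σ_p² = 0.4²·2.26² + 0.6²·3.486² + 2·0.26·0.4·0.6·2.26·3.486 = 6.1752 (%²).
σ_p = √6.1752 = 2.485%.
At 99.5%, z = 2.576.
VaR = 2.576 × 2.485% = 6.401%; on $40,000,000 that is $2,560,400.

$2,560,000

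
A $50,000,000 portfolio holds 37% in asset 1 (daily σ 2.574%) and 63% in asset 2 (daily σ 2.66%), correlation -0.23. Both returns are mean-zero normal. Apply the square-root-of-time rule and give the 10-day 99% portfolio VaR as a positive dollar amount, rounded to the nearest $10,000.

$6,350,000

σ_p = √(0.37²·2.574² + 0.63²·2.66² + 2·-0.23·0.37·0.63·2.574·2.66) = 1.727%.
σ_{10d} = 1.727% × √10 = 5.461%.
z(99%) = 2.326.
VaR = 2.326 × 5.461% = 12.702%; on $50,000,000 that is $6,351,000.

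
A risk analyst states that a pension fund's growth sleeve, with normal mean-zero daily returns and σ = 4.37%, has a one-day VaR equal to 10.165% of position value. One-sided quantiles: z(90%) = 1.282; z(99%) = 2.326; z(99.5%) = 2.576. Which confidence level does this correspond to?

99%

Implied z = VaR/σ = 10.165 / 4.37 = 2.326.
This matches z(99%) = 2.326.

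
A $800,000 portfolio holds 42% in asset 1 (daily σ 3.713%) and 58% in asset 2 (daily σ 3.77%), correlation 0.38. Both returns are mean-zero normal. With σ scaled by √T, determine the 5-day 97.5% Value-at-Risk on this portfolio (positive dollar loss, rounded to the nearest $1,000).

$110,000

σ_p = √(0.42²·3.713² + 0.58²·3.77² + 2·0.38·0.42·0.58·3.713·3.77) = 3.131%.
σ_{5d} = 3.131% × √5 = 7.001%.
z(97.5%) = 1.960.
VaR = 1.960 × 7.001% = 13.722%; on $800,000 that is $109,776.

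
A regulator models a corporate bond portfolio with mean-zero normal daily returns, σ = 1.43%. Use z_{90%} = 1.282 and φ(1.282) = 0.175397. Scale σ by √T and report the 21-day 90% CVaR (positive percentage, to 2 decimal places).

11.49%

σ_{21d} = 1.43% × √21 = 6.553%.
ES multiplier = φ(z)/(1−α) = 0.175397/0.1 = 1.754.
ES = 6.553% × 1.754 = 11.494%.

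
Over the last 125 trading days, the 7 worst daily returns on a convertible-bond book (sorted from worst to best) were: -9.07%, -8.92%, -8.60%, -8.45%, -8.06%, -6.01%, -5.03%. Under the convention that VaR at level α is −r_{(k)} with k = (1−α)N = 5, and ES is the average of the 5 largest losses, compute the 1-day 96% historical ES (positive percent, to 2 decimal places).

8.62%

The 5 worst returns sum to -43.10%.
ES = −(-43.10%) / 5 = 8.62%.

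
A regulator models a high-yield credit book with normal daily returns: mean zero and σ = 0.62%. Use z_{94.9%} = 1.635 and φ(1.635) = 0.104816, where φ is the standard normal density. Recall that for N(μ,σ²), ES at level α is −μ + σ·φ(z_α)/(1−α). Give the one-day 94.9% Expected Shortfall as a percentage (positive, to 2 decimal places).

Tail multiplier: φ(z)/(1−α) = 0.104816 / 0.051 = 2.055.
ES = 0.62% × 2.055 = 1.274%.

1.27%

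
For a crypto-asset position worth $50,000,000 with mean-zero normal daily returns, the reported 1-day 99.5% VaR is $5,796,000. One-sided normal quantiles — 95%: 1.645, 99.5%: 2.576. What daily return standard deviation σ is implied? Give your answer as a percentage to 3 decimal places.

VaR as a fraction: $5,796,000 / $50,000,000 = 11.592%.
σ = VaR / z = 11.592% / 2.576 = 4.500%.

4.500%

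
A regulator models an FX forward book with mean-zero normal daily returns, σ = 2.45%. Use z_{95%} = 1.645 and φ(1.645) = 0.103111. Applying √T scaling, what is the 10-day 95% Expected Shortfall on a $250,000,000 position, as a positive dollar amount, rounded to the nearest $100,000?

σ_{10d} = 2.45% × √10 = 7.748%.
ES multiplier = φ(z)/(1−α) = 0.103111/0.05 = 2.062.
ES = 7.748% × 2.062 = 15.976%; on $250,000,000: $39,940,000.

$39,900,000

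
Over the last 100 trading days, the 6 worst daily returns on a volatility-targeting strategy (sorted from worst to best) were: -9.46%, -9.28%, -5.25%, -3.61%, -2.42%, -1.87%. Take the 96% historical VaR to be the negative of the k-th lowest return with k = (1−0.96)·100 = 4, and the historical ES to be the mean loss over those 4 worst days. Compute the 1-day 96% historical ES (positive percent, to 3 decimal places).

The 4 worst returns sum to -27.60%.
ES = −(-27.60%) / 4 = 6.9% ≈ 6.900%.

6.900%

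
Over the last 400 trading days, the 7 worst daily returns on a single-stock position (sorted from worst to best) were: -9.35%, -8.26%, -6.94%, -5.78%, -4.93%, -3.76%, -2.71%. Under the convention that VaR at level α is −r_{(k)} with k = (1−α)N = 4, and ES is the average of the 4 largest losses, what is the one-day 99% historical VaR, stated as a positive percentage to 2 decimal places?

k = 4; the 4th lowest return is -5.78%, so VaR = 5.78%.

5.78%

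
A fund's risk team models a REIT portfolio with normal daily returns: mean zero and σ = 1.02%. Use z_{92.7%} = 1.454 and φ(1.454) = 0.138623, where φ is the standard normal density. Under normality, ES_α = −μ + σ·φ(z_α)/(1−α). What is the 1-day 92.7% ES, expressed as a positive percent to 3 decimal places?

Tail multiplier: φ(z)/(1−α) = 0.138623 / 0.073 = 1.899.
ES = 1.02% × 1.899 = 1.937%.

1.937%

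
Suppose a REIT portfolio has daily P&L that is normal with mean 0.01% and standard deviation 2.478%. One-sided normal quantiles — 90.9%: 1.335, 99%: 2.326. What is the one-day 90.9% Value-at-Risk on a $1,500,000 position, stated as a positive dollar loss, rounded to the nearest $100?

$49,500

VaR = −μ + z·σ = −(0.01%) + 1.335 × 2.478% = 3.298%.
On $1,500,000: 0.03298 × $1,500,000 = $49,470.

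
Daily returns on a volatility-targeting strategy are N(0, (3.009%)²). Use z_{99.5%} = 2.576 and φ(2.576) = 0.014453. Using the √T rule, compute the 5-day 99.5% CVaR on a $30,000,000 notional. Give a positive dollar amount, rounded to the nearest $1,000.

σ_{5d} = 3.009% × √5 = 6.728%.
ES multiplier = φ(z)/(1−α) = 0.014453/0.005 = 2.891.
ES = 6.728% × 2.891 = 19.451%; on $30,000,000: $5,835,300.

$5,835,000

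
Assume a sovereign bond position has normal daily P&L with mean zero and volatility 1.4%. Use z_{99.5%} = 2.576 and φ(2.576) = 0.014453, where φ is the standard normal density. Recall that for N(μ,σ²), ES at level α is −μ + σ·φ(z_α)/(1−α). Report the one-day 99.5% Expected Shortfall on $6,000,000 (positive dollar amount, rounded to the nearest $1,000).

Tail multiplier: φ(z)/(1−α) = 0.014453 / 0.005 = 2.891.
ES = 1.4% × 2.891 = 4.047%.
On $6,000,000: 0.04047 × $6,000,000 = $242,820.

$243,000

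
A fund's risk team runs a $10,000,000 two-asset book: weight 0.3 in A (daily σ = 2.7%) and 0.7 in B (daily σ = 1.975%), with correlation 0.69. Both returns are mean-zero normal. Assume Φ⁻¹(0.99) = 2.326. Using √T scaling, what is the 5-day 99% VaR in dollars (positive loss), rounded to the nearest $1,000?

σ_p = √(0.3²·2.7² + 0.7²·1.975² + 2·0.69·0.3·0.7·2.7·1.975) = 2.028%.
σ_{5d} = 2.028% × √5 = 4.535%.
VaR = 2.326 × 4.535% = 10.548%; on $10,000,000 that is $1,054,800.

$1,055,000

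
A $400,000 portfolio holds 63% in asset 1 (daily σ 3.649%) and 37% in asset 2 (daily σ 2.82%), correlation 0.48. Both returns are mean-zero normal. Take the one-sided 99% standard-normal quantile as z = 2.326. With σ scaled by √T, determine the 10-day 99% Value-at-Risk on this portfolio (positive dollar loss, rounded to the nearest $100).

$86,700

σ_p = √(0.63²·3.649² + 0.37²·2.82² + 2·0.48·0.63·0.37·3.649·2.82) = 2.946%.
σ_{10d} = 2.946% × √10 = 9.316%.
VaR = 2.326 × 9.316% = 21.669%; on $400,000 that is $86,676.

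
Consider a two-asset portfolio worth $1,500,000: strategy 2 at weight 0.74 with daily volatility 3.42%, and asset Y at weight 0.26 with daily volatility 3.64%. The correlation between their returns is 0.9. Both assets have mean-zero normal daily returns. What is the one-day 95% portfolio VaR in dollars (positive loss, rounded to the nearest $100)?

$84,100

σ_p² = 0.74²·3.42² + 0.26²·3.64² + 2·0.9·0.74·0.26·3.42·3.64 = 11.6119 (%²).
σ_p = √11.6119 = 3.408%.
At 95%, z = 1.645.
VaR = 1.645 × 3.408% = 5.606%; on $1,500,000 that is $84,090.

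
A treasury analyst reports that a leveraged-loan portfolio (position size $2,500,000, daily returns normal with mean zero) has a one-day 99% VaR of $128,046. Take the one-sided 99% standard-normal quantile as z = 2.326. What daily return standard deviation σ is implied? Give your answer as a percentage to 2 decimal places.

2.20%

VaR as a fraction: $128,046 / $2,500,000 = 5.122%.
σ = VaR / z = 5.122% / 2.326 = 2.202%.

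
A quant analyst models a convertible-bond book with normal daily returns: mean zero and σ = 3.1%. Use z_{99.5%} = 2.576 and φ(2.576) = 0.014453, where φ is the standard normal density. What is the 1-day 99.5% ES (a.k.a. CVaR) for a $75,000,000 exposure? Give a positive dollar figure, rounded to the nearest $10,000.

$6,720,000

Tail multiplier: φ(z)/(1−α) = 0.014453 / 0.005 = 2.891.
ES = 3.1% × 2.891 = 8.962%.
On $75,000,000: 0.08962 × $75,000,000 = $6,721,500.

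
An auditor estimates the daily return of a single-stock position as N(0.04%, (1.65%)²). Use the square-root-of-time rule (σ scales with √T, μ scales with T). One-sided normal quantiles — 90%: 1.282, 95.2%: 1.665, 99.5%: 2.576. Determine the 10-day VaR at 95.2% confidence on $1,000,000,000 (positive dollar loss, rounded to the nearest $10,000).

$82,880,000

σ_{10d} = 1.65% × √10 = 5.218%; μ_{10d} = 10 × 0.04% = 0.400%.
VaR = −(0.400%) + 1.665 × 5.218% = 8.288%.
On $1,000,000,000: 0.08288 × $1,000,000,000 = $82,880,000.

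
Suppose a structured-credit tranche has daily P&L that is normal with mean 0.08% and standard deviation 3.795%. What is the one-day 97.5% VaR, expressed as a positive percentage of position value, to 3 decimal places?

At 97.5% one-sided, z = 1.960.
VaR = −μ + z·σ = −(0.08%) + 1.960 × 3.795% = 7.358%.

7.358%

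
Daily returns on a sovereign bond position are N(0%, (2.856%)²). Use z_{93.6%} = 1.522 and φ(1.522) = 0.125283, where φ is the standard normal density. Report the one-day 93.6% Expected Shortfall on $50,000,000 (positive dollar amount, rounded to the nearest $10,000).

Tail multiplier: φ(z)/(1−α) = 0.125283 / 0.064 = 1.958.
ES = 2.856% × 1.958 = 5.592%.
On $50,000,000: 0.05592 × $50,000,000 = $2,796,000.

$2,800,000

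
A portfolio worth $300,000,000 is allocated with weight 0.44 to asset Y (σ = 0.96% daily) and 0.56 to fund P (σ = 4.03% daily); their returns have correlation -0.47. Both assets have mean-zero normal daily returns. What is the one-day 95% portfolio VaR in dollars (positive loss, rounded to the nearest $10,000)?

σ_p² = 0.44²·0.96² + 0.56²·4.03² + 2·-0.47·0.44·0.56·0.96·4.03 = 4.3755 (%²).
σ_p = √4.3755 = 2.092%.
At 95%, z = 1.645.
VaR = 1.645 × 2.092% = 3.441%; on $300,000,000 that is $10,323,000.

$10,320,000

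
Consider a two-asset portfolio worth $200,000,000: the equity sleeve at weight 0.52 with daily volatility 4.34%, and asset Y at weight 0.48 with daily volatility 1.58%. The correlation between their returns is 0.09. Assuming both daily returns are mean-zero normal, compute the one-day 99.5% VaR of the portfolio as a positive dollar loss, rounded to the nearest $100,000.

σ_p² = 0.52²·4.34² + 0.48²·1.58² + 2·0.09·0.52·0.48·4.34·1.58 = 5.9764 (%²).
σ_p = √5.9764 = 2.445%.
At 99.5%, z = 2.576.
VaR = 2.576 × 2.445% = 6.298%; on $200,000,000 that is $12,596,000.

$12,600,000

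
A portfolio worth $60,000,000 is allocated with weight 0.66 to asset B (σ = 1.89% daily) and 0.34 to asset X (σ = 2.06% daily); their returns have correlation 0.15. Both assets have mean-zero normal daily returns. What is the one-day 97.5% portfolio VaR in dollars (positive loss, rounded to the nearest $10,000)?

$1,790,000

σ_p² = 0.66²·1.89² + 0.34²·2.06² + 2·0.15·0.66·0.34·1.89·2.06 = 2.3087 (%²).
σ_p = √2.3087 = 1.519%.
At 97.5%, z = 1.960.
VaR = 1.960 × 1.519% = 2.977%; on $60,000,000 that is $1,786,200.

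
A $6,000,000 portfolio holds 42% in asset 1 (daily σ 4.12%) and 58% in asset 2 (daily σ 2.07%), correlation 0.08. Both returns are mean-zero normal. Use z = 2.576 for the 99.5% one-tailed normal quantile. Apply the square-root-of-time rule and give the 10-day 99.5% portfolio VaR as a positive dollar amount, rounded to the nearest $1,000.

σ_p = √(0.42²·4.12² + 0.58²·2.07² + 2·0.08·0.42·0.58·4.12·2.07) = 2.184%.
σ_{10d} = 2.184% × √10 = 6.906%.
VaR = 2.576 × 6.906% = 17.790%; on $6,000,000 that is $1,067,400.

$1,067,000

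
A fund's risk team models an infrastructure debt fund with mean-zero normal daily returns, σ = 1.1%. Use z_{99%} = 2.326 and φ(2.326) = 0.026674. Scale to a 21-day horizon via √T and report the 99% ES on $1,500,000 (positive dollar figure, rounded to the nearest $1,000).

σ_{21d} = 1.1% × √21 = 5.041%.
ES multiplier = φ(z)/(1−α) = 0.026674/0.01 = 2.667.
ES = 5.041% × 2.667 = 13.444%; on $1,500,000: $201,660.

$202,000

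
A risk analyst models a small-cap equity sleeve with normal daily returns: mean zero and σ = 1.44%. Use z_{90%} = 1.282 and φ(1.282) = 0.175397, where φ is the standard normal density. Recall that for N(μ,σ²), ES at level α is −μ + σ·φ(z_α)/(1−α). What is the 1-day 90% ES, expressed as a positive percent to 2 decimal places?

2.53%

Tail multiplier: φ(z)/(1−α) = 0.175397 / 0.1 = 1.754.
ES = 1.44% × 1.754 = 2.526%.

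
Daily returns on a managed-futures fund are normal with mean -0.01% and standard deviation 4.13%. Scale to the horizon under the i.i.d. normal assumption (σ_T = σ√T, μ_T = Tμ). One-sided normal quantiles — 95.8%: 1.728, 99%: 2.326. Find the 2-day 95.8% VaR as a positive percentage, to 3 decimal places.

10.113%

σ_{2d} = 4.13% × √2 = 5.841%; μ_{2d} = 2 × -0.01% = -0.020%.
VaR = −(-0.020%) + 1.728 × 5.841% = 10.113%.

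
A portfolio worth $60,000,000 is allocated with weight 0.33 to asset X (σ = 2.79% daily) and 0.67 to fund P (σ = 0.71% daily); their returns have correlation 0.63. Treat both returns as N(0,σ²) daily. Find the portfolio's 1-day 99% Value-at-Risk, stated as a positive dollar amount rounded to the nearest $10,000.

$1,780,000

σ_p² = 0.33²·2.79² + 0.67²·0.71² + 2·0.63·0.33·0.67·2.79·0.71 = 1.6258 (%²).
σ_p = √1.6258 = 1.275%.
At 99%, z = 2.326.
VaR = 2.326 × 1.275% = 2.966%; on $60,000,000 that is $1,779,600.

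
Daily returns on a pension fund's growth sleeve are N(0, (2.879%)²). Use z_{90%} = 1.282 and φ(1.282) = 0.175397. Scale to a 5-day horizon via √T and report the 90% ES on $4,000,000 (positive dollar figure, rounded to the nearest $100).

$451,700

σ_{5d} = 2.879% × √5 = 6.438%.
ES multiplier = φ(z)/(1−α) = 0.175397/0.1 = 1.754.
ES = 6.438% × 1.754 = 11.292%; on $4,000,000: $451,680.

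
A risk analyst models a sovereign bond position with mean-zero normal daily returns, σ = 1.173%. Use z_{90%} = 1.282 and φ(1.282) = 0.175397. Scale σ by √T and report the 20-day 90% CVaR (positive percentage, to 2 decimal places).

σ_{20d} = 1.173% × √20 = 5.246%.
ES multiplier = φ(z)/(1−α) = 0.175397/0.1 = 1.754.
ES = 5.246% × 1.754 = 9.201%.

9.20%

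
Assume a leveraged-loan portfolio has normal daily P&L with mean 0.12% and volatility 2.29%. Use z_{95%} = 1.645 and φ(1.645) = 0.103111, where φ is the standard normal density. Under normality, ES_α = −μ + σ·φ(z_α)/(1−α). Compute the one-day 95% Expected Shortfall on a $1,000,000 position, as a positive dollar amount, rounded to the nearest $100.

$46,000

Tail multiplier: φ(z)/(1−α) = 0.103111 / 0.05 = 2.062.
ES = −(0.12%) + 2.29% × 2.062 = 4.602%.
On $1,000,000: 0.04602 × $1,000,000 = $46,020.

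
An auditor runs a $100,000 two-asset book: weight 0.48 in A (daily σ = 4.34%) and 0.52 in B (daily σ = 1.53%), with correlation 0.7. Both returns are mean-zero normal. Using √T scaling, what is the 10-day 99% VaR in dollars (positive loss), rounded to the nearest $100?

$19,900

σ_p = √(0.48²·4.34² + 0.52²·1.53² + 2·0.7·0.48·0.52·4.34·1.53) = 2.701%.
σ_{10d} = 2.701% × √10 = 8.541%.
z(99%) = 2.326.
VaR = 2.326 × 8.541% = 19.866%; on $100,000 that is $19,866.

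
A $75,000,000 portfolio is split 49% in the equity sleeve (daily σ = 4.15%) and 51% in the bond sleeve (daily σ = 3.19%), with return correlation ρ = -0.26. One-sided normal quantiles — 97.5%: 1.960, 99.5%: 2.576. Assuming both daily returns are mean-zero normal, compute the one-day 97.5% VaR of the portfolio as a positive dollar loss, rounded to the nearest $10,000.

$3,310,000

σ_p² = 0.49²·4.15² + 0.51²·3.19² + 2·-0.26·0.49·0.51·4.15·3.19 = 5.0616 (%²).
σ_p = √5.0616 = 2.250%.
VaR = 1.960 × 2.250% = 4.410%; on $75,000,000 that is $3,307,500.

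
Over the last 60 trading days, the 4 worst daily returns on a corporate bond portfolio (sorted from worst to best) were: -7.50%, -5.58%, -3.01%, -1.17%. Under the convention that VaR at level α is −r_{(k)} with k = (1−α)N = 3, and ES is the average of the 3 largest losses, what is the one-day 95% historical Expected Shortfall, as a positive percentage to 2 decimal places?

5.36%

The 3 worst returns sum to -16.09%.
ES = −(-16.09%) / 3 = 5.3633…% ≈ 5.36%.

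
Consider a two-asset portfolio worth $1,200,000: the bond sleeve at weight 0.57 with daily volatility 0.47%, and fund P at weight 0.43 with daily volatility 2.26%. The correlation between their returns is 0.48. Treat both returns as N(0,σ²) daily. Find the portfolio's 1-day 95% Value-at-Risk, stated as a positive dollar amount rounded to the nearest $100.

$22,200

σ_p² = 0.57²·0.47² + 0.43²·2.26² + 2·0.48·0.57·0.43·0.47·2.26 = 1.2661 (%²).
σ_p = √1.2661 = 1.125%.
At 95%, z = 1.645.
VaR = 1.645 × 1.125% = 1.851%; on $1,200,000 that is $22,212.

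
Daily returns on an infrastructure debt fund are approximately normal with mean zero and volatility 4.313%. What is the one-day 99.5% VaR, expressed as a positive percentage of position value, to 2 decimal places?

11.11%

At 99.5% one-sided, z = 2.576.
VaR = z·σ = 2.576 × 4.313% = 11.110%.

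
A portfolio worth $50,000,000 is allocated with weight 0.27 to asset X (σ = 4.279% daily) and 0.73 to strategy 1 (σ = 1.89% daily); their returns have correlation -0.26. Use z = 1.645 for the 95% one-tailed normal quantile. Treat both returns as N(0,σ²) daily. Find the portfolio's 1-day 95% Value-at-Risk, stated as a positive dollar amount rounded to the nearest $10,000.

$1,280,000

σ_p² = 0.27²·4.279² + 0.73²·1.89² + 2·-0.26·0.27·0.73·4.279·1.89 = 2.4095 (%²).
σ_p = √2.4095 = 1.552%.
VaR = 1.645 × 1.552% = 2.553%; on $50,000,000 that is $1,276,500.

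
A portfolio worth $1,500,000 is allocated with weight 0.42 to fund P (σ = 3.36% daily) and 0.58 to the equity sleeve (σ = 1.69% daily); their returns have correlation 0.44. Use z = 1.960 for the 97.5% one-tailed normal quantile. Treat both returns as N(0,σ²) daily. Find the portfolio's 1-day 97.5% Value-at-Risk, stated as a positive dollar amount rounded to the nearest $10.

σ_p² = 0.42²·3.36² + 0.58²·1.69² + 2·0.44·0.42·0.58·3.36·1.69 = 4.1695 (%²).
σ_p = √4.1695 = 2.042%.
VaR = 1.960 × 2.042% = 4.002%; on $1,500,000 that is $60,030.

$60,030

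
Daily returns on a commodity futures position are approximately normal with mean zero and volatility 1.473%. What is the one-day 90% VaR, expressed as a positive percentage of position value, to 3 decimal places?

At 90% one-sided, z = 1.282.
VaR = z·σ = 1.282 × 1.473% = 1.888%.

1.888%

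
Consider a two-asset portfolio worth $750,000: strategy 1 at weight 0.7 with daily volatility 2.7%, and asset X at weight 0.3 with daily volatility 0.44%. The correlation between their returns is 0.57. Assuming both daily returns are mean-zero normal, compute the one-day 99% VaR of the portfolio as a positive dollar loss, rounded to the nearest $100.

$34,300

σ_p² = 0.7²·2.7² + 0.3²·0.44² + 2·0.57·0.7·0.3·2.7·0.44 = 3.8739 (%²).
σ_p = √3.8739 = 1.968%.
At 99%, z = 2.326.
VaR = 2.326 × 1.968% = 4.578%; on $750,000 that is $34,335.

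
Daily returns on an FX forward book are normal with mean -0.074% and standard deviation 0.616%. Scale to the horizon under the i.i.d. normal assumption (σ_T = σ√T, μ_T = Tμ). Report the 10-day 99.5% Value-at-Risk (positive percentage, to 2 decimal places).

5.76%

At 99.5%, z = 2.576.
σ_{10d} = 0.616% × √10 = 1.948%; μ_{10d} = 10 × -0.074% = -0.740%.
VaR = −(-0.740%) + 2.576 × 1.948% = 5.758%.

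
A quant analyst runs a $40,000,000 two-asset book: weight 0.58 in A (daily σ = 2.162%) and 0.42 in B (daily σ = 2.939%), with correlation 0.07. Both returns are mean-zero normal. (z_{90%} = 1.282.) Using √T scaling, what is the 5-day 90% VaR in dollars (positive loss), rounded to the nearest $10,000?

σ_p = √(0.58²·2.162² + 0.42²·2.939² + 2·0.07·0.58·0.42·2.162·2.939) = 1.820%.
σ_{5d} = 1.820% × √5 = 4.070%.
VaR = 1.282 × 4.070% = 5.218%; on $40,000,000 that is $2,087,200.

$2,090,000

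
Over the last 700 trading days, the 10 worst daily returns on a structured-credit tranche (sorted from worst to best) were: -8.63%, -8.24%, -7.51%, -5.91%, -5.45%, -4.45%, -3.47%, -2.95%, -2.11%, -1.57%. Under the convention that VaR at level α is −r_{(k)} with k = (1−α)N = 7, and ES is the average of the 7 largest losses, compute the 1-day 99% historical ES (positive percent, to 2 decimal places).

6.24%

The 7 worst returns sum to -43.66%.
ES = −(-43.66%) / 7 = 6.2371…% ≈ 6.24%.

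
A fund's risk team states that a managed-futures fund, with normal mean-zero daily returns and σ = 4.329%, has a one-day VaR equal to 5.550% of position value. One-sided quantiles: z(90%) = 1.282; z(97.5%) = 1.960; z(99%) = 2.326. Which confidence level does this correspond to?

90%

Implied z = VaR/σ = 5.550 / 4.329 = 1.282.
This matches z(90%) = 1.282.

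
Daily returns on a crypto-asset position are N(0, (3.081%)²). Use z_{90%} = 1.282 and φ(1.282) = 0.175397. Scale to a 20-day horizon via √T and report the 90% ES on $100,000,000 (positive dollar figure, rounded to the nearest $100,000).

$24,200,000

σ_{20d} = 3.081% × √20 = 13.779%.
ES multiplier = φ(z)/(1−α) = 0.175397/0.1 = 1.754.
ES = 13.779% × 1.754 = 24.168%; on $100,000,000: $24,168,000.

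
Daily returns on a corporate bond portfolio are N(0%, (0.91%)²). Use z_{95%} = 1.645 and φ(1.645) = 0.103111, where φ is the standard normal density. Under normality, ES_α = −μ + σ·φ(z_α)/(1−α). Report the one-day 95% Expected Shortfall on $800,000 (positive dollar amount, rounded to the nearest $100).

Tail multiplier: φ(z)/(1−α) = 0.103111 / 0.05 = 2.062.
ES = 0.91% × 2.062 = 1.876%.
On $800,000: 0.01876 × $800,000 = $15,008.

$15,000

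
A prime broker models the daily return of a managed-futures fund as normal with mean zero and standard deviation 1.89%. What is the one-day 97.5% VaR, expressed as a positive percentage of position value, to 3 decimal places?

3.704%

At 97.5% one-sided, z = 1.960.
VaR = z·σ = 1.960 × 1.89% = 3.704%.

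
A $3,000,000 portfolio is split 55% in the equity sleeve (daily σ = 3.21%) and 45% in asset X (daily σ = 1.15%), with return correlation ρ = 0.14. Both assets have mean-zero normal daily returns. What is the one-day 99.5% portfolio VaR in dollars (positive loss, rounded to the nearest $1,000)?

$147,000

σ_p² = 0.55²·3.21² + 0.45²·1.15² + 2·0.14·0.55·0.45·3.21·1.15 = 3.6406 (%²).
σ_p = √3.6406 = 1.908%.
At 99.5%, z = 2.576.
VaR = 2.576 × 1.908% = 4.915%; on $3,000,000 that is $147,450.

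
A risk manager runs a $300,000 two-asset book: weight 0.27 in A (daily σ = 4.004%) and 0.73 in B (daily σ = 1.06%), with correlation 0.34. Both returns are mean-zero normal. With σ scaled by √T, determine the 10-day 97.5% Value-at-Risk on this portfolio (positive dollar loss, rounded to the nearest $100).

σ_p = √(0.27²·4.004² + 0.73²·1.06² + 2·0.34·0.27·0.73·4.004·1.06) = 1.529%.
σ_{10d} = 1.529% × √10 = 4.835%.
z(97.5%) = 1.960.
VaR = 1.960 × 4.835% = 9.477%; on $300,000 that is $28,431.

$28,400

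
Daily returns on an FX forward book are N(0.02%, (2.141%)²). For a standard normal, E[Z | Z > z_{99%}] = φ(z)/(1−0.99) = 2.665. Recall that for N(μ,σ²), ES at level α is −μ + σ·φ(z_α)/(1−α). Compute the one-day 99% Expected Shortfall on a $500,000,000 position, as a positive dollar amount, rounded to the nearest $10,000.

$28,430,000

ES = −(0.02%) + 2.141% × 2.665 = 5.686%.
On $500,000,000: 0.05686 × $500,000,000 = $28,430,000.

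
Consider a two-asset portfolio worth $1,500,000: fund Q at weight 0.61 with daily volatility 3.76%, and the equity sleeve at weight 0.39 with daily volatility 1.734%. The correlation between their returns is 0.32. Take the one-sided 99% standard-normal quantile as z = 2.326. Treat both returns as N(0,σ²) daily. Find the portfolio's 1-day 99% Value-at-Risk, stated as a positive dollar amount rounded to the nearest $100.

σ_p² = 0.61²·3.76² + 0.39²·1.734² + 2·0.32·0.61·0.39·3.76·1.734 = 6.7106 (%²).
σ_p = √6.7106 = 2.590%.
VaR = 2.326 × 2.590% = 6.024%; on $1,500,000 that is $90,360.

$90,400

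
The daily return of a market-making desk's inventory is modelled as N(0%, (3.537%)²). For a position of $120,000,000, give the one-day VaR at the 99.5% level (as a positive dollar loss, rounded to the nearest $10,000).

$10,930,000

At 99.5% one-sided, z = 2.576.
VaR = z·σ = 2.576 × 3.537% = 9.111%.
On $120,000,000: 0.09111 × $120,000,000 = $10,933,200.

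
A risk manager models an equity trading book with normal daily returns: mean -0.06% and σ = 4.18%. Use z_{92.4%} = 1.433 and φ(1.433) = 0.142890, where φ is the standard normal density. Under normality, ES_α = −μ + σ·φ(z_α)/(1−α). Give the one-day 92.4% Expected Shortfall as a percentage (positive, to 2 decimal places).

Tail multiplier: φ(z)/(1−α) = 0.142890 / 0.076 = 1.880.
ES = −(-0.06%) + 4.18% × 1.880 = 7.918%.

7.92%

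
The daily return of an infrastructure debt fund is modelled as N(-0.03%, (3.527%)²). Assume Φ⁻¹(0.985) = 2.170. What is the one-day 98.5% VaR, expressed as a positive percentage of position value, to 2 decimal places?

VaR = −μ + z·σ = −(-0.03%) + 2.170 × 3.527% = 7.684%.

7.68%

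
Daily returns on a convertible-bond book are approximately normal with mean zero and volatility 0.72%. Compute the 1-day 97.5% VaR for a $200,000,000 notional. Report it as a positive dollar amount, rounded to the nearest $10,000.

$2,820,000

At 97.5% one-sided, z = 1.960.
VaR = z·σ = 1.960 × 0.72% = 1.411%.
On $200,000,000: 0.01411 × $200,000,000 = $2,822,000.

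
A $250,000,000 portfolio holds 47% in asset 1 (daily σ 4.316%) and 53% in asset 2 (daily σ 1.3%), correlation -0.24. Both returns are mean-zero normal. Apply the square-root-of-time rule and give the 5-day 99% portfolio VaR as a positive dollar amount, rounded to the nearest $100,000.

σ_p = √(0.47²·4.316² + 0.53²·1.3² + 2·-0.24·0.47·0.53·4.316·1.3) = 1.980%.
σ_{5d} = 1.980% × √5 = 4.427%.
z(99%) = 2.326.
VaR = 2.326 × 4.427% = 10.297%; on $250,000,000 that is $25,742,500.

$25,700,000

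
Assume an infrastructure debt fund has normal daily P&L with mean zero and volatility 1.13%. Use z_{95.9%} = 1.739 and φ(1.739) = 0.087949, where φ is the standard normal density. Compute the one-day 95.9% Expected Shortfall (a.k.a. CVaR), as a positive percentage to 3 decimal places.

2.424%

Tail multiplier: φ(z)/(1−α) = 0.087949 / 0.041 = 2.145.
ES = 1.13% × 2.145 = 2.424%.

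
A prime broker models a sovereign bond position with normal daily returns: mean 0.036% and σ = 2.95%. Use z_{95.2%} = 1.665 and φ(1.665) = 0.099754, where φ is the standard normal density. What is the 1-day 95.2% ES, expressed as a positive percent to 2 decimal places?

6.09%

Tail multiplier: φ(z)/(1−α) = 0.099754 / 0.048 = 2.078.
ES = −(0.036%) + 2.95% × 2.078 = 6.094%.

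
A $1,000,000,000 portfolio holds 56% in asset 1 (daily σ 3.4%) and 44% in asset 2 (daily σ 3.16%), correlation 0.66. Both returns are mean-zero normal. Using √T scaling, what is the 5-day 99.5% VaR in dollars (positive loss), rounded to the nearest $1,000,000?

$173,000,000

σ_p = √(0.56²·3.4² + 0.44²·3.16² + 2·0.66·0.56·0.44·3.4·3.16) = 3.009%.
σ_{5d} = 3.009% × √5 = 6.728%.
z(99.5%) = 2.576.
VaR = 2.576 × 6.728% = 17.331%; on $1,000,000,000 that is $173,310,000.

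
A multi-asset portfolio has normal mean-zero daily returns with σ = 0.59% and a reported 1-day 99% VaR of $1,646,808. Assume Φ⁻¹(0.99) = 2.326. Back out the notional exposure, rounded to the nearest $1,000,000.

$120,000,000

VaR as a fraction of value: z·σ = 2.326 × 0.59% = 1.37234%.
Position = $1,646,808 / 0.0137234 = $120,000,000.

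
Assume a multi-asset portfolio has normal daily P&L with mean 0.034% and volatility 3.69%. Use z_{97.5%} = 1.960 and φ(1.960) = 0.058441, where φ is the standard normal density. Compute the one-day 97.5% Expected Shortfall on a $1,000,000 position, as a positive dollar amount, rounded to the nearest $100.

Tail multiplier: φ(z)/(1−α) = 0.058441 / 0.025 = 2.338.
ES = −(0.034%) + 3.69% × 2.338 = 8.593%.
On $1,000,000: 0.08593 × $1,000,000 = $85,930.

$85,900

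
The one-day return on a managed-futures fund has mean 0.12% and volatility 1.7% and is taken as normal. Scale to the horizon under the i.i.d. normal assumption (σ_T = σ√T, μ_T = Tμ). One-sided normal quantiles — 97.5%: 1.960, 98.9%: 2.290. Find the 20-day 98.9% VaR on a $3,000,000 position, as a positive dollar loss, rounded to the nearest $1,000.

$450,000

σ_{20d} = 1.7% × √20 = 7.603%; μ_{20d} = 20 × 0.12% = 2.400%.
VaR = −(2.400%) + 2.290 × 7.603% = 15.011%.
On $3,000,000: 0.15011 × $3,000,000 = $450,330.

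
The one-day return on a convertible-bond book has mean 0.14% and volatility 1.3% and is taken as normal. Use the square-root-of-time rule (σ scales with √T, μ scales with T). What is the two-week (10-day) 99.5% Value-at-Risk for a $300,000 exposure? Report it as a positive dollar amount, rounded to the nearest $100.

$27,600

At 99.5%, z = 2.576.
σ_{10d} = 1.3% × √10 = 4.111%; μ_{10d} = 10 × 0.14% = 1.400%.
VaR = −(1.400%) + 2.576 × 4.111% = 9.190%.
On $300,000: 0.09190 × $300,000 = $27,570.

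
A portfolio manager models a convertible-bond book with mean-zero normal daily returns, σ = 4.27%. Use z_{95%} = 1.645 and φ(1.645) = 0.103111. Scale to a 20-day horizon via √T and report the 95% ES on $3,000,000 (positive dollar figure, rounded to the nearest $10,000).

σ_{20d} = 4.27% × √20 = 19.096%.
ES multiplier = φ(z)/(1−α) = 0.103111/0.05 = 2.062.
ES = 19.096% × 2.062 = 39.376%; on $3,000,000: $1,181,280.

$1,180,000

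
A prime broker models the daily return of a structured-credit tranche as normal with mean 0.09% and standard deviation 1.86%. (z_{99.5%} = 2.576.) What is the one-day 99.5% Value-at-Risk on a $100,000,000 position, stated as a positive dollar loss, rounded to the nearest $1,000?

VaR = −μ + z·σ = −(0.09%) + 2.576 × 1.86% = 4.701%.
On $100,000,000: 0.04701 × $100,000,000 = $4,701,000.

$4,701,000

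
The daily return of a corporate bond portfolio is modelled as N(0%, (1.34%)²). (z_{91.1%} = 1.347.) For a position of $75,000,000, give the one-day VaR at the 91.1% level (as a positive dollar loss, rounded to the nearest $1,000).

VaR = z·σ = 1.347 × 1.34% = 1.805%.
On $75,000,000: 0.01805 × $75,000,000 = $1,353,750.

$1,354,000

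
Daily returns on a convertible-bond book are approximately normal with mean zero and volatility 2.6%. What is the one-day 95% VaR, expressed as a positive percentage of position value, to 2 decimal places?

4.28%

At 95% one-sided, z = 1.645.
VaR = z·σ = 1.645 × 2.6% = 4.277%.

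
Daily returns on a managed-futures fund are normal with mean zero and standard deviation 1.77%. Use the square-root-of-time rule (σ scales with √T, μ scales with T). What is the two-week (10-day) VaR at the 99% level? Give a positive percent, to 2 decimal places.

13.02%

At 99%, z = 2.326.
σ_{10d} = 1.77% × √10 = 5.597%.
VaR = 2.326 × 5.597% = 13.019%.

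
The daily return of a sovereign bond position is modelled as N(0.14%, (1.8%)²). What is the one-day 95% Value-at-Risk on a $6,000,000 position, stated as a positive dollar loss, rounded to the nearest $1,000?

$169,000

At 95% one-sided, z = 1.645.
VaR = −μ + z·σ = −(0.14%) + 1.645 × 1.8% = 2.821%.
On $6,000,000: 0.02821 × $6,000,000 = $169,260.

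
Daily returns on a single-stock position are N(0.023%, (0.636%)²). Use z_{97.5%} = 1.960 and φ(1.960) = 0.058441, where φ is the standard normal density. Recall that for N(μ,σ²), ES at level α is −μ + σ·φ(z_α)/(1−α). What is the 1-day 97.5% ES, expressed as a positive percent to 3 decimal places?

1.464%

Tail multiplier: φ(z)/(1−α) = 0.058441 / 0.025 = 2.338.
ES = −(0.023%) + 0.636% × 2.338 = 1.464%.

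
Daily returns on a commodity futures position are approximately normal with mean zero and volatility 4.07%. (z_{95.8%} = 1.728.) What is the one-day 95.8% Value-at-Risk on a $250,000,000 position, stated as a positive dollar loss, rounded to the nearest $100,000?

VaR = z·σ = 1.728 × 4.07% = 7.033%.
On $250,000,000: 0.07033 × $250,000,000 = $17,582,500.

$17,600,000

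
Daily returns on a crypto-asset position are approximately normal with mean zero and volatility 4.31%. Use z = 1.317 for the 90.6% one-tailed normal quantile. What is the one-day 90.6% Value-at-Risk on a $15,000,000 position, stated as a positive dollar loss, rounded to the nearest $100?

VaR = z·σ = 1.317 × 4.31% = 5.676%.
On $15,000,000: 0.05676 × $15,000,000 = $851,400.

$851,400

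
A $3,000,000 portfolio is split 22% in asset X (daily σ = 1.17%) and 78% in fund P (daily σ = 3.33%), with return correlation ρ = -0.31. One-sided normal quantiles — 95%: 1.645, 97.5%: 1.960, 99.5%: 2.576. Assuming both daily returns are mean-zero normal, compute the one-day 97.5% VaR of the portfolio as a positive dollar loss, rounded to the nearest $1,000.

σ_p² = 0.22²·1.17² + 0.78²·3.33² + 2·-0.31·0.22·0.78·1.17·3.33 = 6.3982 (%²).
σ_p = √6.3982 = 2.529%.
VaR = 1.960 × 2.529% = 4.957%; on $3,000,000 that is $148,710.

$149,000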